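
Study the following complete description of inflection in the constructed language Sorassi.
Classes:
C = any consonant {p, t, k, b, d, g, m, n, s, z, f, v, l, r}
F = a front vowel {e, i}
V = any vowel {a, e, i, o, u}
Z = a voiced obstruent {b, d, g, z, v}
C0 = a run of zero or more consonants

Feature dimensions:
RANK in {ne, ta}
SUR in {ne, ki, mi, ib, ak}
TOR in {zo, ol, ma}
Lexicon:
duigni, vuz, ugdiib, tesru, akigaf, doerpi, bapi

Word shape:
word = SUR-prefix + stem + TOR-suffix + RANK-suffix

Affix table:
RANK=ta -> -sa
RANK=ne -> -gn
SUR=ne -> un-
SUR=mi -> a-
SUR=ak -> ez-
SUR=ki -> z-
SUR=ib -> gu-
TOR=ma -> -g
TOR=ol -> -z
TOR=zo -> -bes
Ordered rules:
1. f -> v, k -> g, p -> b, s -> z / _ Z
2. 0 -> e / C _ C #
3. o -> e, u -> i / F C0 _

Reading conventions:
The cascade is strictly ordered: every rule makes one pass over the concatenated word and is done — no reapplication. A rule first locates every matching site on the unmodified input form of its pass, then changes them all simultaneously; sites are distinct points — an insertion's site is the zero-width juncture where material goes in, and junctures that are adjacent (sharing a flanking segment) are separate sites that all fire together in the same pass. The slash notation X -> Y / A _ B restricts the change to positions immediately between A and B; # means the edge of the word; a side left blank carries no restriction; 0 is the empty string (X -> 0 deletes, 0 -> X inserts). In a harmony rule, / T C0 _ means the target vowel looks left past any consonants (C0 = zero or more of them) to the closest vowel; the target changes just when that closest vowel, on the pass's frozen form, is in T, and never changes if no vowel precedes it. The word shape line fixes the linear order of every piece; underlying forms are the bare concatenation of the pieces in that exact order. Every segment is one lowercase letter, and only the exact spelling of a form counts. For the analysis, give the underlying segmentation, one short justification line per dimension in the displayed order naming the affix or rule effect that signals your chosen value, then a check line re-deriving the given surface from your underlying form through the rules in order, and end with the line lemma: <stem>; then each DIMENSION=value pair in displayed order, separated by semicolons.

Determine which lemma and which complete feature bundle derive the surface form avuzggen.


underlying: a-vuz-g-gn
RANK=ne - signalled by the affix -gn
SUR=mi - signalled by the affix a-
TOR=ma - signalled by the affix -g
check: avuzggn -> avuzggn -> avuzggen -> avuzggen
lemma: vuz; RANK=ne; SUR=mi; TOR=ma


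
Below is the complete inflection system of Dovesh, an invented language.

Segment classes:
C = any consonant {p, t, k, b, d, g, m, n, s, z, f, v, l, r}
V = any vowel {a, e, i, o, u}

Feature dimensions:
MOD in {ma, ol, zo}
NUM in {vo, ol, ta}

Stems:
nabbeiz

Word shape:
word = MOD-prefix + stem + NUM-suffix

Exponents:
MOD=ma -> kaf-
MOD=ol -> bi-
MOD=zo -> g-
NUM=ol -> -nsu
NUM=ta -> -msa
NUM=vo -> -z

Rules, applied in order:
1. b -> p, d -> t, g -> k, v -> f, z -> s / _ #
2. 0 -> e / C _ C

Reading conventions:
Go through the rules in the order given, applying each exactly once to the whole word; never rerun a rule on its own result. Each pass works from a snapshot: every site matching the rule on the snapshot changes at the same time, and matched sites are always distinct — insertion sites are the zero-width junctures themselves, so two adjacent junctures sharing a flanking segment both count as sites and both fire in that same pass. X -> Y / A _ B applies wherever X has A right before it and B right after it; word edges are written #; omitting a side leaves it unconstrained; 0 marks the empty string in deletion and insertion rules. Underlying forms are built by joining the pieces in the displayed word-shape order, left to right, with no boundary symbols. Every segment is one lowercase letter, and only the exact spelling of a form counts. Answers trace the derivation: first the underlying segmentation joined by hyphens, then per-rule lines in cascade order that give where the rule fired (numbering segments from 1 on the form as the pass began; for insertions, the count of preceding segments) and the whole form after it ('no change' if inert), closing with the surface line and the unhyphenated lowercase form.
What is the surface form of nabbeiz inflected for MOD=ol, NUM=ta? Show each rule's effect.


underlying: bi-nabbeiz-msa
1. b -> p, d -> t, g -> k, v -> f, z -> s / _ #: no change
2. 0 -> e / C _ C: inserts after position(s) 5, 9, 10: binabebeizemesa
surface: binabebeizemesa


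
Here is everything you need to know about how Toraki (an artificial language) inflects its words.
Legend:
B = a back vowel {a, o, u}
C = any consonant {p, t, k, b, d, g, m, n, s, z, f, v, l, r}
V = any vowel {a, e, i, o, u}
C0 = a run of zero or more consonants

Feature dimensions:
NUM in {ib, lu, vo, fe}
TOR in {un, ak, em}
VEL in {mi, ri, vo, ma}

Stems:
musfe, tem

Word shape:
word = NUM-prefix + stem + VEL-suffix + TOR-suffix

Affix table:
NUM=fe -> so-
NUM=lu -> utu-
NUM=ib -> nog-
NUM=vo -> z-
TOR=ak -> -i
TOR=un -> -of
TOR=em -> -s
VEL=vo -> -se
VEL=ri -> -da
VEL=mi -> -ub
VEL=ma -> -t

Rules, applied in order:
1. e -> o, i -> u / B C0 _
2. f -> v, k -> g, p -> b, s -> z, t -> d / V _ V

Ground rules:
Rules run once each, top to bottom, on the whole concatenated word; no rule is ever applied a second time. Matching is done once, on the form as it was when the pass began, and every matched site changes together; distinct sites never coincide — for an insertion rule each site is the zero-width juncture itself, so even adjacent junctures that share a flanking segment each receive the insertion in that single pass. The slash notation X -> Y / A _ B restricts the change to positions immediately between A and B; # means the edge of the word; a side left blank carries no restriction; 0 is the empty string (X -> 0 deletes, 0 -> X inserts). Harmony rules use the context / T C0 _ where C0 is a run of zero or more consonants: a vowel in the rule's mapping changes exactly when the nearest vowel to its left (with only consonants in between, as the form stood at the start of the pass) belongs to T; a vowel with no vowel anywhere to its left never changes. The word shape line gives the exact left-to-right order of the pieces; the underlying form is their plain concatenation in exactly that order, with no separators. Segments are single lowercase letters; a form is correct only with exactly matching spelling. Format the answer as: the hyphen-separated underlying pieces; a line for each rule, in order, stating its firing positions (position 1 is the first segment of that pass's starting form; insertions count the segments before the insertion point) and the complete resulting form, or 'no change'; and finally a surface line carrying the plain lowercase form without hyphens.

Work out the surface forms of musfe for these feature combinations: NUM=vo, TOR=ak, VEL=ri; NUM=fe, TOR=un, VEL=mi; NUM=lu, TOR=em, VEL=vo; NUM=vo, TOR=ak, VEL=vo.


cell NUM=vo, TOR=ak, VEL=ri:
underlying: z-musfe-da-i
1. e -> o, i -> u / B C0 _: fires at position(s) 6, 9: zmusfodau
2. f -> v, k -> g, p -> b, s -> z, t -> d / V _ V: no change
surface: zmusfodau

cell NUM=fe, TOR=un, VEL=mi:
underlying: so-musfe-ub-of
1. e -> o, i -> u / B C0 _: fires at position(s) 7: somusfoubof
2. f -> v, k -> g, p -> b, s -> z, t -> d / V _ V: no change
surface: somusfoubof

cell NUM=lu, TOR=em, VEL=vo:
underlying: utu-musfe-se-s
1. e -> o, i -> u / B C0 _: fires at position(s) 8: utumusfoses
2. f -> v, k -> g, p -> b, s -> z, t -> d / V _ V: fires at position(s) 2, 9: udumusfozes
surface: udumusfozes

cell NUM=vo, TOR=ak, VEL=vo:
underlying: z-musfe-se-i
1. e -> o, i -> u / B C0 _: fires at position(s) 6: zmusfosei
2. f -> v, k -> g, p -> b, s -> z, t -> d / V _ V: fires at position(s) 7: zmusfozei
surface: zmusfozei


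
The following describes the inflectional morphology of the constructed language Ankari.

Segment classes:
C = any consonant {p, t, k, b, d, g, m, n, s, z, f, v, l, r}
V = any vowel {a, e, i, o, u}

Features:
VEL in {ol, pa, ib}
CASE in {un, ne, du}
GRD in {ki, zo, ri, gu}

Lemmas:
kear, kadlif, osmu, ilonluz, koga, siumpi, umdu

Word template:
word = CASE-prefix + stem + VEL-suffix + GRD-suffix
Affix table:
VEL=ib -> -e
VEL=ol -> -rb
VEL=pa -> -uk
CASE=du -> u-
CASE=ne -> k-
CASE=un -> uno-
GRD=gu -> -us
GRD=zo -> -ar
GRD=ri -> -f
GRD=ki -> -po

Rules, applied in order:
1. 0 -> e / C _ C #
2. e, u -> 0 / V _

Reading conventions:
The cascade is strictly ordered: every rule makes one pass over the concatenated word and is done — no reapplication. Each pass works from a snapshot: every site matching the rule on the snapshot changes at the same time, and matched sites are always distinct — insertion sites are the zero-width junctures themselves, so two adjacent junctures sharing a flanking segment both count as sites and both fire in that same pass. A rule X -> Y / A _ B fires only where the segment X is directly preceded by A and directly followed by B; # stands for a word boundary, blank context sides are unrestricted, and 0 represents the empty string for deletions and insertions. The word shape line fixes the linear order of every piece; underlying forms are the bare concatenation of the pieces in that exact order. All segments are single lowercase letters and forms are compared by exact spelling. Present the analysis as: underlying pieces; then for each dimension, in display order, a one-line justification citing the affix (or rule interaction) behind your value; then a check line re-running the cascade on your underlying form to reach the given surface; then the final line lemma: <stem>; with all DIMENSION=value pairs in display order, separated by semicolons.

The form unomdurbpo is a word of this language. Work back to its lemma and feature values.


underlying: uno-umdu-rb-po
VEL=ol - signalled by the affix -rb
CASE=un - signalled by the affix uno-
GRD=ki - signalled by the affix -po
check: unoumdurbpo -> unoumdurbpo -> unomdurbpo
lemma: umdu; VEL=ol; CASE=un; GRD=ki


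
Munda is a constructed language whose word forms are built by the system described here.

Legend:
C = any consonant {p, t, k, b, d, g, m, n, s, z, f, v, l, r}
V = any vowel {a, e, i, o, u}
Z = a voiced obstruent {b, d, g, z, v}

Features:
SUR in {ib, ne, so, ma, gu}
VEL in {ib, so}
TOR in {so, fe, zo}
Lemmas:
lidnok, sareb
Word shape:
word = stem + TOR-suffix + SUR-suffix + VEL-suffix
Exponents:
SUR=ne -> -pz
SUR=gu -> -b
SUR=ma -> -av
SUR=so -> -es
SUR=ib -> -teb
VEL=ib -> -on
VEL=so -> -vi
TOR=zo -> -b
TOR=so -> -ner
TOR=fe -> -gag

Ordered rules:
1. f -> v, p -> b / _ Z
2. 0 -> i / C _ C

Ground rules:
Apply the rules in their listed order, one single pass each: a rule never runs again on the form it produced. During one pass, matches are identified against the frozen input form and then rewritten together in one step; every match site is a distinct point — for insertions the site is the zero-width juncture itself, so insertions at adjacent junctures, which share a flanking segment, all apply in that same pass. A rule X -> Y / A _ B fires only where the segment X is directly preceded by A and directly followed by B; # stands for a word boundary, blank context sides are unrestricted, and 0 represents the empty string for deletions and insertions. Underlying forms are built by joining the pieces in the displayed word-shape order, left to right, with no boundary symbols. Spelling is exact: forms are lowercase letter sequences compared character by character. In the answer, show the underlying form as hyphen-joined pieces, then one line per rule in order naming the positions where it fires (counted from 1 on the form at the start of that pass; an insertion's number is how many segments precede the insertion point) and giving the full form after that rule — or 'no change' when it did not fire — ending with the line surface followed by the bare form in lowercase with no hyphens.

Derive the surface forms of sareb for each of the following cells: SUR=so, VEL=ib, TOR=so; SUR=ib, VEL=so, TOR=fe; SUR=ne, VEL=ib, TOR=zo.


cell SUR=so, VEL=ib, TOR=so:
underlying: sareb-ner-es-on
1. f -> v, p -> b / _ Z: no change
2. 0 -> i / C _ C: inserts after position(s) 5: sarebinereson
surface: sarebinereson

cell SUR=ib, VEL=so, TOR=fe:
underlying: sareb-gag-teb-vi
1. f -> v, p -> b / _ Z: no change
2. 0 -> i / C _ C: inserts after position(s) 5, 8, 11: sarebigagitebivi
surface: sarebigagitebivi

cell SUR=ne, VEL=ib, TOR=zo:
underlying: sareb-b-pz-on
1. f -> v, p -> b / _ Z: fires at position(s) 7: sarebbbzon
2. 0 -> i / C _ C: inserts after position(s) 5, 6, 7: sarebibibizon
surface: sarebibibizon


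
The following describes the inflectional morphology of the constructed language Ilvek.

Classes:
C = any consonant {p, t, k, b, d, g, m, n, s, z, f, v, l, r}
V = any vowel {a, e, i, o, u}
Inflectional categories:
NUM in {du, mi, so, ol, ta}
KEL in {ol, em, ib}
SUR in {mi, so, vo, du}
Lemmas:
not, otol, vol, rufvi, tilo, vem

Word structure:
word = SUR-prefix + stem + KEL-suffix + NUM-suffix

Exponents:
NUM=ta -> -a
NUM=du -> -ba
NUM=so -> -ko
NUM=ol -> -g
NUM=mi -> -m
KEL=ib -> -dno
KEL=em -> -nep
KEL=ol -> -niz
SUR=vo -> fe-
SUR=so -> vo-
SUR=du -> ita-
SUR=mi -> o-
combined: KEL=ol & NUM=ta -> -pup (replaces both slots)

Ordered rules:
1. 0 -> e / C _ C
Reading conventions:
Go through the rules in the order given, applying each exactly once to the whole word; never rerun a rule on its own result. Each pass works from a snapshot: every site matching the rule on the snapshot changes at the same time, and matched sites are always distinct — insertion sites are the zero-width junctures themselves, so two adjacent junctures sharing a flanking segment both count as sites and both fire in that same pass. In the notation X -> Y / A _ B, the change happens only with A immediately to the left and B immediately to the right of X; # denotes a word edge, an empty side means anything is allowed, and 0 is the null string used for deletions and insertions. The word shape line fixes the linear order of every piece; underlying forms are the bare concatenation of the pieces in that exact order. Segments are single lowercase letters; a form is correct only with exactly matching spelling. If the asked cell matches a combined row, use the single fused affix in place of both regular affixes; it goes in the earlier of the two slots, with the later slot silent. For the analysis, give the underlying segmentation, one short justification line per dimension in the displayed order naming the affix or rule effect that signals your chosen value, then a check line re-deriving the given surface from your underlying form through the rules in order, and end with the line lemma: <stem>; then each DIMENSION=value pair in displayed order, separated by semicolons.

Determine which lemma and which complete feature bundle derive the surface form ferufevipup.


underlying: fe-rufvi-pup
NUM=ta - signalled by the combined affix row
KEL=ol - signalled by the combined affix row
SUR=vo - signalled by the affix fe-
check: ferufvipup -> ferufevipup
lemma: rufvi; NUM=ta; KEL=ol; SUR=vo


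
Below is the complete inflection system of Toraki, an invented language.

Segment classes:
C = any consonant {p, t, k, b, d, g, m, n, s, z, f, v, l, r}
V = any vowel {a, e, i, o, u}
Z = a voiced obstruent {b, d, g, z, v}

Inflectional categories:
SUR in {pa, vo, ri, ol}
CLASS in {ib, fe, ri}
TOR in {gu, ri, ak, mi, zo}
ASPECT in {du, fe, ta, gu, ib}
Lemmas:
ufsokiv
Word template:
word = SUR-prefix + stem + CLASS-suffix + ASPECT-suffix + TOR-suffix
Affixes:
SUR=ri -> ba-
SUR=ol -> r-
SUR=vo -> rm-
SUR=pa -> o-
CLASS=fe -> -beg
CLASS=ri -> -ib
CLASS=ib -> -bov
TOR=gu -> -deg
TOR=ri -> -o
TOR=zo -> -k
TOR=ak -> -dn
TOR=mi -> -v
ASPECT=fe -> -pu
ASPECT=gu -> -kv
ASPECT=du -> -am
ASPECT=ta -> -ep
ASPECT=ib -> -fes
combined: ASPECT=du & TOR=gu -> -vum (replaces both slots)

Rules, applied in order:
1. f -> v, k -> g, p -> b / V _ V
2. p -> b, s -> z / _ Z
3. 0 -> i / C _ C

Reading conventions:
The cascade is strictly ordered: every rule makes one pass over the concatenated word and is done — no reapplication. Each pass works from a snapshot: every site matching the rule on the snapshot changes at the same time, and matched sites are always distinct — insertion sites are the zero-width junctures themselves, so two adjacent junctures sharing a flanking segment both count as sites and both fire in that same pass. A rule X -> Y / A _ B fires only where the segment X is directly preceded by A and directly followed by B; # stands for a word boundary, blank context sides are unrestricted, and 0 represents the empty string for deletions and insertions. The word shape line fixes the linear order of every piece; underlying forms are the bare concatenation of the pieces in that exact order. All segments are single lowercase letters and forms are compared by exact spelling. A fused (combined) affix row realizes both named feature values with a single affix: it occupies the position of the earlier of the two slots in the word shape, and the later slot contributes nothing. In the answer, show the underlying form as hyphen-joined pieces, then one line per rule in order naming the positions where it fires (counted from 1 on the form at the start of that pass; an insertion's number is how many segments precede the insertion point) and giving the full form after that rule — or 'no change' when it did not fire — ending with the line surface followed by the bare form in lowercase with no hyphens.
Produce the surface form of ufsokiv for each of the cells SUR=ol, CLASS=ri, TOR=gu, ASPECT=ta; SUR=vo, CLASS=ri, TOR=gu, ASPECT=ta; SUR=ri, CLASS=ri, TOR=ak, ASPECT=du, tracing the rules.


cell SUR=ol, CLASS=ri, TOR=gu, ASPECT=ta:
underlying: r-ufsokiv-ib-ep-deg
1. f -> v, k -> g, p -> b / V _ V: fires at position(s) 6: rufsogivibepdeg
2. p -> b, s -> z / _ Z: fires at position(s) 12: rufsogivibebdeg
3. 0 -> i / C _ C: inserts after position(s) 3, 12: rufisogivibebideg
surface: rufisogivibebideg

cell SUR=vo, CLASS=ri, TOR=gu, ASPECT=ta:
underlying: rm-ufsokiv-ib-ep-deg
1. f -> v, k -> g, p -> b / V _ V: fires at position(s) 7: rmufsogivibepdeg
2. p -> b, s -> z / _ Z: fires at position(s) 13: rmufsogivibebdeg
3. 0 -> i / C _ C: inserts after position(s) 1, 4, 13: rimufisogivibebideg
surface: rimufisogivibebideg

cell SUR=ri, CLASS=ri, TOR=ak, ASPECT=du:
underlying: ba-ufsokiv-ib-am-dn
1. f -> v, k -> g, p -> b / V _ V: fires at position(s) 7: baufsogivibamdn
2. p -> b, s -> z / _ Z: no change
3. 0 -> i / C _ C: inserts after position(s) 4, 13, 14: baufisogivibamidin
surface: baufisogivibamidin


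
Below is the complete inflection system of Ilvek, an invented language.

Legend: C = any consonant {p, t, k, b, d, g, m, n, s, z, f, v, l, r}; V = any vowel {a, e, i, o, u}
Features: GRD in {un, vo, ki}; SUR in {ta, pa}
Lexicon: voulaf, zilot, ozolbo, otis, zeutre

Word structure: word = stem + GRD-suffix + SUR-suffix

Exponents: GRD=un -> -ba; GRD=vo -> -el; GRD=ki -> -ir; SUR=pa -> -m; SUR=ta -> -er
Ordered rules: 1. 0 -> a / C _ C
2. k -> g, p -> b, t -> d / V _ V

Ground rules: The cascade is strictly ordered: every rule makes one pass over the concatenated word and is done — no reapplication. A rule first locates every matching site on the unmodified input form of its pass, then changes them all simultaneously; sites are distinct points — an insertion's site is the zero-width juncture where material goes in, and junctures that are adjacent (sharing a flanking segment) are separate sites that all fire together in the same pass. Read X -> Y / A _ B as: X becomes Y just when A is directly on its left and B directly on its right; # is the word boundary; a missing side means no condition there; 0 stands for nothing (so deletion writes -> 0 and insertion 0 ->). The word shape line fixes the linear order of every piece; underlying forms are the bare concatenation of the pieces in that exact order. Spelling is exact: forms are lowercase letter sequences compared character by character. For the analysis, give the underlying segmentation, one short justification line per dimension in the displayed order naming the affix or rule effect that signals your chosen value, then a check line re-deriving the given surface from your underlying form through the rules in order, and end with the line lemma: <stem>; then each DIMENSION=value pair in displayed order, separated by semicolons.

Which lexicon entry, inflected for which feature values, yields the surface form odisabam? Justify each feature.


underlying: otis-ba-m
GRD=un - signalled by the affix -ba
SUR=pa - signalled by the affix -m
check: otisbam -> otisabam -> odisabam
lemma: otis; GRD=un; SUR=pa


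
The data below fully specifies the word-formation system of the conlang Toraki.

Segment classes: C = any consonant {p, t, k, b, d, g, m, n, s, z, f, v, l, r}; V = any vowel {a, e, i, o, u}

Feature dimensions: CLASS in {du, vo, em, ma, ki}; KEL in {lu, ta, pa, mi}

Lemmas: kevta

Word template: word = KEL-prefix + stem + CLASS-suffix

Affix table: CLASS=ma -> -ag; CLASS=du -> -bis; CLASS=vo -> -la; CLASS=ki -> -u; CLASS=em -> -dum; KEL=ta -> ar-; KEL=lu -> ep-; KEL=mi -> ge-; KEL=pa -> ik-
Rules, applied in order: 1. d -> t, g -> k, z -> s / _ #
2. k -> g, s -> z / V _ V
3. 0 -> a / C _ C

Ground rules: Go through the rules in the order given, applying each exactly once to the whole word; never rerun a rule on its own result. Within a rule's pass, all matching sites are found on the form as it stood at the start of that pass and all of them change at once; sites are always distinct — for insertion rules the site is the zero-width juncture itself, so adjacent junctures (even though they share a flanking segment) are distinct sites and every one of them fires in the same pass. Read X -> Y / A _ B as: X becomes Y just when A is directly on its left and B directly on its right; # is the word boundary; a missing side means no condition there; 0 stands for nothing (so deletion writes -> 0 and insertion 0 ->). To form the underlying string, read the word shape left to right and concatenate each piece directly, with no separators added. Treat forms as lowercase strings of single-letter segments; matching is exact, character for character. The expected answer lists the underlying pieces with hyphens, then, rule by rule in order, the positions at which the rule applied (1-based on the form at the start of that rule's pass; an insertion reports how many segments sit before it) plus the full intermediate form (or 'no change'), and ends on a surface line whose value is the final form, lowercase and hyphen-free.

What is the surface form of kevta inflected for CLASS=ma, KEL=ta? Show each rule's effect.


underlying: ar-kevta-ag
1. d -> t, g -> k, z -> s / _ #: fires at position(s) 9: arkevtaak
2. k -> g, s -> z / V _ V: no change
3. 0 -> a / C _ C: inserts after position(s) 2, 5: arakevataak
surface: arakevataak


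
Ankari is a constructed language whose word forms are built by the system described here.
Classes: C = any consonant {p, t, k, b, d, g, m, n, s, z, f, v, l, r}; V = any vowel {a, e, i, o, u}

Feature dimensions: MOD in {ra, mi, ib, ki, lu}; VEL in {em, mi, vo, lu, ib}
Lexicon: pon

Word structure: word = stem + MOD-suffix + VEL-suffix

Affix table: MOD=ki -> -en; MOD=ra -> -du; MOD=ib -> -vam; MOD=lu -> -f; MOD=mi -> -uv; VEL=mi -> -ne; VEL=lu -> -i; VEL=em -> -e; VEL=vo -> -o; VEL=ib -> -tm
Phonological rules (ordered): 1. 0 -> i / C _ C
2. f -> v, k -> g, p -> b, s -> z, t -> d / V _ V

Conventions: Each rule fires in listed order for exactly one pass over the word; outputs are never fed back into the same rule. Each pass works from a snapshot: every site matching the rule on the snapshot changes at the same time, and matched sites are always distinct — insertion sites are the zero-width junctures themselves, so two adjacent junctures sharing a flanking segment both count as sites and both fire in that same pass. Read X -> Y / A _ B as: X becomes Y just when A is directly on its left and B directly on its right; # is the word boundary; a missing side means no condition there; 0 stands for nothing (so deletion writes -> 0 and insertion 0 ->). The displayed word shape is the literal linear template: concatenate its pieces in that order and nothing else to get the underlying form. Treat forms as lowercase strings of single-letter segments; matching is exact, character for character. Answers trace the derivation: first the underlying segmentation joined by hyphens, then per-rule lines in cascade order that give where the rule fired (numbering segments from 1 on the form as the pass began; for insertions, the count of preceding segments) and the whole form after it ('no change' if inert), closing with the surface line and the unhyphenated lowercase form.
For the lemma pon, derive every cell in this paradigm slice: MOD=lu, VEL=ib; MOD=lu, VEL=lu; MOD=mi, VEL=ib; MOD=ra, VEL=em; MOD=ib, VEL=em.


cell MOD=lu, VEL=ib:
underlying: pon-f-tm
1. 0 -> i / C _ C: inserts after position(s) 3, 4, 5: ponifitim
2. f -> v, k -> g, p -> b, s -> z, t -> d / V _ V: fires at position(s) 5, 7: ponividim
surface: ponividim

cell MOD=lu, VEL=lu:
underlying: pon-f-i
1. 0 -> i / C _ C: inserts after position(s) 3: ponifi
2. f -> v, k -> g, p -> b, s -> z, t -> d / V _ V: fires at position(s) 5: ponivi
surface: ponivi

cell MOD=mi, VEL=ib:
underlying: pon-uv-tm
1. 0 -> i / C _ C: inserts after position(s) 5, 6: ponuvitim
2. f -> v, k -> g, p -> b, s -> z, t -> d / V _ V: fires at position(s) 7: ponuvidim
surface: ponuvidim

cell MOD=ra, VEL=em:
underlying: pon-du-e
1. 0 -> i / C _ C: inserts after position(s) 3: ponidue
2. f -> v, k -> g, p -> b, s -> z, t -> d / V _ V: no change
surface: ponidue

cell MOD=ib, VEL=em:
underlying: pon-vam-e
1. 0 -> i / C _ C: inserts after position(s) 3: ponivame
2. f -> v, k -> g, p -> b, s -> z, t -> d / V _ V: no change
surface: ponivame


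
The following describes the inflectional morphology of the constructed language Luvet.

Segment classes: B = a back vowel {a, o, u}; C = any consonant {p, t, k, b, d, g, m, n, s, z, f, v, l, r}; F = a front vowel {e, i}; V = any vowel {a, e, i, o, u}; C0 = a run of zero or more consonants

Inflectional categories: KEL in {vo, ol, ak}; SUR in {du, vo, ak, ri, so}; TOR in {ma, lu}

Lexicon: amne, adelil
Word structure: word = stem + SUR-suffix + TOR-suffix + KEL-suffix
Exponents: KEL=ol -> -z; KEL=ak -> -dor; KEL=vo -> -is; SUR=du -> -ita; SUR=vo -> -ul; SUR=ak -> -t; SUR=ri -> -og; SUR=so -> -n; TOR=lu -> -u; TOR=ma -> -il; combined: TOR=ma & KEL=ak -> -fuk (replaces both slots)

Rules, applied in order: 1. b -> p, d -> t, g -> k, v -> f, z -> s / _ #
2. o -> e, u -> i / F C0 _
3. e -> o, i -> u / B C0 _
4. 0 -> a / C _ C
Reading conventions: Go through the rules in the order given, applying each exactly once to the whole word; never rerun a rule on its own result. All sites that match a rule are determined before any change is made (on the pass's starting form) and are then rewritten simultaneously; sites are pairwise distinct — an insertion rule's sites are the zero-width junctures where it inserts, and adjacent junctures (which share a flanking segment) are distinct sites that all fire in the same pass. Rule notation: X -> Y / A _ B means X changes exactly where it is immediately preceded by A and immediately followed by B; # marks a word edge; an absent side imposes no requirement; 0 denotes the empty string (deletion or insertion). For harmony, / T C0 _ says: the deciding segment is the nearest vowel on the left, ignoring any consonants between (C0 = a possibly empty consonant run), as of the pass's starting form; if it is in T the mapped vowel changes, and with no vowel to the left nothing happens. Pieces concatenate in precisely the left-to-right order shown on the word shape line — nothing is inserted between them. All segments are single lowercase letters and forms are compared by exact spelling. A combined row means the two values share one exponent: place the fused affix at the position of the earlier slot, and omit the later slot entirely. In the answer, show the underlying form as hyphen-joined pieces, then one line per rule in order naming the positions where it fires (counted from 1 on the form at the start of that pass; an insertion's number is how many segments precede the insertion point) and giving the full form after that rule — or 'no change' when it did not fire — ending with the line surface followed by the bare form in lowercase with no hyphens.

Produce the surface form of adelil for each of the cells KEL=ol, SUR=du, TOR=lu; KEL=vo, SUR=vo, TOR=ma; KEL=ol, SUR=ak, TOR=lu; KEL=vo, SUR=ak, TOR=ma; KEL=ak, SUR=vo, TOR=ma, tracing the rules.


cell KEL=ol, SUR=du, TOR=lu:
underlying: adelil-ita-u-z
1. b -> p, d -> t, g -> k, v -> f, z -> s / _ #: fires at position(s) 11: adelilitaus
2. o -> e, u -> i / F C0 _: no change
3. e -> o, i -> u / B C0 _: fires at position(s) 3: adolilitaus
4. 0 -> a / C _ C: no change
surface: adolilitaus

cell KEL=vo, SUR=vo, TOR=ma:
underlying: adelil-ul-il-is
1. b -> p, d -> t, g -> k, v -> f, z -> s / _ #: no change
2. o -> e, u -> i / F C0 _: fires at position(s) 7: adelilililis
3. e -> o, i -> u / B C0 _: fires at position(s) 3: adolilililis
4. 0 -> a / C _ C: no change
surface: adolilililis

cell KEL=ol, SUR=ak, TOR=lu:
underlying: adelil-t-u-z
1. b -> p, d -> t, g -> k, v -> f, z -> s / _ #: fires at position(s) 9: adeliltus
2. o -> e, u -> i / F C0 _: fires at position(s) 8: adeliltis
3. e -> o, i -> u / B C0 _: fires at position(s) 3: adoliltis
4. 0 -> a / C _ C: inserts after position(s) 6: adolilatis
surface: adolilatis

cell KEL=vo, SUR=ak, TOR=ma:
underlying: adelil-t-il-is
1. b -> p, d -> t, g -> k, v -> f, z -> s / _ #: no change
2. o -> e, u -> i / F C0 _: no change
3. e -> o, i -> u / B C0 _: fires at position(s) 3: adoliltilis
4. 0 -> a / C _ C: inserts after position(s) 6: adolilatilis
surface: adolilatilis

cell KEL=ak, SUR=vo, TOR=ma:
underlying: adelil-ul-fuk
1. b -> p, d -> t, g -> k, v -> f, z -> s / _ #: no change
2. o -> e, u -> i / F C0 _: fires at position(s) 7: adelililfuk
3. e -> o, i -> u / B C0 _: fires at position(s) 3: adolililfuk
4. 0 -> a / C _ C: inserts after position(s) 8: adolililafuk
surface: adolililafuk


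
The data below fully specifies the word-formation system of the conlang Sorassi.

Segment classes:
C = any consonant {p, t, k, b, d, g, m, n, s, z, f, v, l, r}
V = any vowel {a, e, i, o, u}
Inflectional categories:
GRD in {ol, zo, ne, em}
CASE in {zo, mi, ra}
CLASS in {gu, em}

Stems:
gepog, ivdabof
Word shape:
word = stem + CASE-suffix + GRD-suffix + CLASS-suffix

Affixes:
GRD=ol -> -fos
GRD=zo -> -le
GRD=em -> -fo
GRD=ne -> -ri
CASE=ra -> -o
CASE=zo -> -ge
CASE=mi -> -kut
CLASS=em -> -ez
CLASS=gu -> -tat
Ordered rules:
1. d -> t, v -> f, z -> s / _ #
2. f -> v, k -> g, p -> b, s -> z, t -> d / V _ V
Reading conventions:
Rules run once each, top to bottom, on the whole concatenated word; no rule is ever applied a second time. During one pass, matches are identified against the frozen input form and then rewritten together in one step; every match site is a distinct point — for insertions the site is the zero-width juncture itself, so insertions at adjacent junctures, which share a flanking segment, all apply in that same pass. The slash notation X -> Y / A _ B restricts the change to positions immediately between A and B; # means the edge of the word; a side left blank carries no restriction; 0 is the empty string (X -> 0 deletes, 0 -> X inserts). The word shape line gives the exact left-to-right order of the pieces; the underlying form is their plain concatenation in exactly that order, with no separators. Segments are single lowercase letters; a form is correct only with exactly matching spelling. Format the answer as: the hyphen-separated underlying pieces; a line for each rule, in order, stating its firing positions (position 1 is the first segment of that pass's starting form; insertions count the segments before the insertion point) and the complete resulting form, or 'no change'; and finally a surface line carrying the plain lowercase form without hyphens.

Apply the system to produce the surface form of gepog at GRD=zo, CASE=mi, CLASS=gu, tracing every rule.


underlying: gepog-kut-le-tat
1. d -> t, v -> f, z -> s / _ #: no change
2. f -> v, k -> g, p -> b, s -> z, t -> d / V _ V: fires at position(s) 3, 11: gebogkutledat
surface: gebogkutledat


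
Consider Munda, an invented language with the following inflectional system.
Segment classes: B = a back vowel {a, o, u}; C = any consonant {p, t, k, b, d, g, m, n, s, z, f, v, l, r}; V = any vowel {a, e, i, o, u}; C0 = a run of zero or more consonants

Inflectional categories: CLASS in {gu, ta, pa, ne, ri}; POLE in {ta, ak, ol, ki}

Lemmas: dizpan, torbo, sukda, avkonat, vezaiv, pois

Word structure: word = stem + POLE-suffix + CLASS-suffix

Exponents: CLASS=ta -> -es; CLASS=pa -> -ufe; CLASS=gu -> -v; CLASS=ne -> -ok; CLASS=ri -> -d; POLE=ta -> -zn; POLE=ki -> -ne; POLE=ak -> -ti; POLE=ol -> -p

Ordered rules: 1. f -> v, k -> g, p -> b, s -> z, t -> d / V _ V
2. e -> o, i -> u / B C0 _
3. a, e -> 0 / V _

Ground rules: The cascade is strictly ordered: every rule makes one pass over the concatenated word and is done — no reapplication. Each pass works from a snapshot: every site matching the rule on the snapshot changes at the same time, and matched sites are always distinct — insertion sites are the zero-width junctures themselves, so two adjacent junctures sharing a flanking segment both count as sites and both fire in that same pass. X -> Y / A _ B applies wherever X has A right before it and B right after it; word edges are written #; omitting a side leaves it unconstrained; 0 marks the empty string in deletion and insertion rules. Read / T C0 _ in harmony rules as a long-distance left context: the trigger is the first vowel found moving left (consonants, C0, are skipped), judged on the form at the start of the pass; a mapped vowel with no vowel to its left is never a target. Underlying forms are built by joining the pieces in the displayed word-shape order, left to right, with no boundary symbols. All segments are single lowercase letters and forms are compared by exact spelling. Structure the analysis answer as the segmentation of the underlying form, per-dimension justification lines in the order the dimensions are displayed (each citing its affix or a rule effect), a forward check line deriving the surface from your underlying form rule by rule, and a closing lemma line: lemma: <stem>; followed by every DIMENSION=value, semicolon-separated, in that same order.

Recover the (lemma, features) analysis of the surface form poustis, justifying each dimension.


underlying: pois-ti-es
CLASS=ta - signalled by the affix -es
POLE=ak - signalled by the affix -ti
check: poisties -> poisties -> pousties -> poustis
lemma: pois; CLASS=ta; POLE=ak


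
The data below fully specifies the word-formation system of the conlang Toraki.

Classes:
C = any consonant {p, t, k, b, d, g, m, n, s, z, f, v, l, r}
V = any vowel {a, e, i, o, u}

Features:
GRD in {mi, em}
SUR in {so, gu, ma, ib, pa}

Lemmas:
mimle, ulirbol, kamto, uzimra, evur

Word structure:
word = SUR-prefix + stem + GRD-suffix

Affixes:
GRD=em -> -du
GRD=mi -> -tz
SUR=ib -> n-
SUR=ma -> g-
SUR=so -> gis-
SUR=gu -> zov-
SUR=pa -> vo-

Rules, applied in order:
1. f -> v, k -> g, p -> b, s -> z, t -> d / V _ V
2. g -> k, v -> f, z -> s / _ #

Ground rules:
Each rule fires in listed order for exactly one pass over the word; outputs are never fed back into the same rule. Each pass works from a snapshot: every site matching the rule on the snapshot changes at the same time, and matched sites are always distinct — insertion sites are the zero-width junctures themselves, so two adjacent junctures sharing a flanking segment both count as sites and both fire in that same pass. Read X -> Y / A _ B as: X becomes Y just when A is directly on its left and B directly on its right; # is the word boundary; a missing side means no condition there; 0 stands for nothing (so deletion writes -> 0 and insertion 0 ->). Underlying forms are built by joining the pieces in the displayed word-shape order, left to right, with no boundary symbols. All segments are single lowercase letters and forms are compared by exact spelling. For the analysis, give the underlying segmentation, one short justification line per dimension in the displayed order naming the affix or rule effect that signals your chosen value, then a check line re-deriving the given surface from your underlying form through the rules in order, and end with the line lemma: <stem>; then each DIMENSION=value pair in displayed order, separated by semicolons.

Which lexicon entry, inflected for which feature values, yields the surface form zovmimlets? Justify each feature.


underlying: zov-mimle-tz
GRD=mi - signalled by the affix -tz
SUR=gu - signalled by the affix zov-
check: zovmimletz -> zovmimletz -> zovmimlets
lemma: mimle; GRD=mi; SUR=gu


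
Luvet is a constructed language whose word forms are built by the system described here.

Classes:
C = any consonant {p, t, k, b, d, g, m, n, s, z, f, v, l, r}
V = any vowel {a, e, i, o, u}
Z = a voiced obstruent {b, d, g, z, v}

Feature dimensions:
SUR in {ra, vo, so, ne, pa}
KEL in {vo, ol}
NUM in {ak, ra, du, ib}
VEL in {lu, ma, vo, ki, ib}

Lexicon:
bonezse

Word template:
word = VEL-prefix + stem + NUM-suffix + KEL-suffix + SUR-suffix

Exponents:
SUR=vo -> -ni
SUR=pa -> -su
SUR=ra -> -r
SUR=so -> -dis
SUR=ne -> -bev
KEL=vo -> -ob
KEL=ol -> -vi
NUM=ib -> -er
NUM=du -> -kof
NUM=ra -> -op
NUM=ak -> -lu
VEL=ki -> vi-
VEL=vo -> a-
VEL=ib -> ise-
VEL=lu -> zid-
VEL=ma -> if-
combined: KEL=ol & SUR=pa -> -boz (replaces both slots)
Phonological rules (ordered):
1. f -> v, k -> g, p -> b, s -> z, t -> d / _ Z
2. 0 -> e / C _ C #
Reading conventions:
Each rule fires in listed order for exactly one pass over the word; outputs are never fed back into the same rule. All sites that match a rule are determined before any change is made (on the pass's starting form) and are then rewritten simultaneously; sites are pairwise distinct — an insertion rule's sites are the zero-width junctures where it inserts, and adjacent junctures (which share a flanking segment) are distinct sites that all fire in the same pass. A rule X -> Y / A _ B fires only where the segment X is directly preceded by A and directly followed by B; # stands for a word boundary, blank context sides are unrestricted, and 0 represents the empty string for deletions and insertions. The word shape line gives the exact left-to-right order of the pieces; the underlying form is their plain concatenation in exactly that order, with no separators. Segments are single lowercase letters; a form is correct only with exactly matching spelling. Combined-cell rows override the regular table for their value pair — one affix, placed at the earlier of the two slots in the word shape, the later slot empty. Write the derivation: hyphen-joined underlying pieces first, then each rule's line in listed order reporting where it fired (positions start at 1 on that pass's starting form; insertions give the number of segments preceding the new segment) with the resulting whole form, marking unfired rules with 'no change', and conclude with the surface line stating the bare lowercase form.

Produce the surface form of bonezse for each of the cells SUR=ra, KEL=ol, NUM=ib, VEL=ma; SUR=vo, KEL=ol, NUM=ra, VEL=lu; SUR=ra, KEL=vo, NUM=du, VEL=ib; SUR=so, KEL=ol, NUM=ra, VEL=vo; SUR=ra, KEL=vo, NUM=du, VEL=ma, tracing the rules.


cell SUR=ra, KEL=ol, NUM=ib, VEL=ma:
underlying: if-bonezse-er-vi-r
1. f -> v, k -> g, p -> b, s -> z, t -> d / _ Z: fires at position(s) 2: ivbonezseervir
2. 0 -> e / C _ C #: no change
surface: ivbonezseervir

cell SUR=vo, KEL=ol, NUM=ra, VEL=lu:
underlying: zid-bonezse-op-vi-ni
1. f -> v, k -> g, p -> b, s -> z, t -> d / _ Z: fires at position(s) 12: zidbonezseobvini
2. 0 -> e / C _ C #: no change
surface: zidbonezseobvini

cell SUR=ra, KEL=vo, NUM=du, VEL=ib:
underlying: ise-bonezse-kof-ob-r
1. f -> v, k -> g, p -> b, s -> z, t -> d / _ Z: no change
2. 0 -> e / C _ C #: inserts after position(s) 15: isebonezsekofober
surface: isebonezsekofober

cell SUR=so, KEL=ol, NUM=ra, VEL=vo:
underlying: a-bonezse-op-vi-dis
1. f -> v, k -> g, p -> b, s -> z, t -> d / _ Z: fires at position(s) 10: abonezseobvidis
2. 0 -> e / C _ C #: no change
surface: abonezseobvidis

cell SUR=ra, KEL=vo, NUM=du, VEL=ma:
underlying: if-bonezse-kof-ob-r
1. f -> v, k -> g, p -> b, s -> z, t -> d / _ Z: fires at position(s) 2: ivbonezsekofobr
2. 0 -> e / C _ C #: inserts after position(s) 14: ivbonezsekofober
surface: ivbonezsekofober
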